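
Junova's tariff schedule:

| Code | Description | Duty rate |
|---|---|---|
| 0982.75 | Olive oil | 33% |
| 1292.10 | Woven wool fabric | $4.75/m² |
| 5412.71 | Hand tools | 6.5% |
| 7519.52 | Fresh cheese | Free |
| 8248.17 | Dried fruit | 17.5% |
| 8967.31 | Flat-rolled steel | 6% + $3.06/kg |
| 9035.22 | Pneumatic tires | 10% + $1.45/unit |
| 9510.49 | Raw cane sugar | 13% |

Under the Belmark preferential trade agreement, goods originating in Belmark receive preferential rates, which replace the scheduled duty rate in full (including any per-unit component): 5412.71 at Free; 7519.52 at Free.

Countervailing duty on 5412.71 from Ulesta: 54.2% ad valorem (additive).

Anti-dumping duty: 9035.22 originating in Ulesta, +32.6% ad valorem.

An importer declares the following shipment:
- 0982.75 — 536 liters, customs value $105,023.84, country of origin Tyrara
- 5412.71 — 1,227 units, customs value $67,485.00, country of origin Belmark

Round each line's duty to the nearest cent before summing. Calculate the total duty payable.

$34,657.87

Line 1 (0982.75, Tyrara, 536 liters, $105,023.84):
Base rate for 0982.75 is 33%.
Duty = $105,023.84 × 33% = $34,657.87.
Line 2 (5412.71, Belmark, 1,227 units, $67,485.00):
Base rate for 5412.71 is 6.5%.
Origin Belmark qualifies under the Junova–Belmark agreement and 5412.71 is covered: preferential rate Free applies instead.
The additional-duty order on 5412.71 targets Ulesta, not Belmark; it does not apply.
Duty = $67,485.00 × 0% = $0.00.
Total = $34,657.87 + $0.00 = $34,657.87.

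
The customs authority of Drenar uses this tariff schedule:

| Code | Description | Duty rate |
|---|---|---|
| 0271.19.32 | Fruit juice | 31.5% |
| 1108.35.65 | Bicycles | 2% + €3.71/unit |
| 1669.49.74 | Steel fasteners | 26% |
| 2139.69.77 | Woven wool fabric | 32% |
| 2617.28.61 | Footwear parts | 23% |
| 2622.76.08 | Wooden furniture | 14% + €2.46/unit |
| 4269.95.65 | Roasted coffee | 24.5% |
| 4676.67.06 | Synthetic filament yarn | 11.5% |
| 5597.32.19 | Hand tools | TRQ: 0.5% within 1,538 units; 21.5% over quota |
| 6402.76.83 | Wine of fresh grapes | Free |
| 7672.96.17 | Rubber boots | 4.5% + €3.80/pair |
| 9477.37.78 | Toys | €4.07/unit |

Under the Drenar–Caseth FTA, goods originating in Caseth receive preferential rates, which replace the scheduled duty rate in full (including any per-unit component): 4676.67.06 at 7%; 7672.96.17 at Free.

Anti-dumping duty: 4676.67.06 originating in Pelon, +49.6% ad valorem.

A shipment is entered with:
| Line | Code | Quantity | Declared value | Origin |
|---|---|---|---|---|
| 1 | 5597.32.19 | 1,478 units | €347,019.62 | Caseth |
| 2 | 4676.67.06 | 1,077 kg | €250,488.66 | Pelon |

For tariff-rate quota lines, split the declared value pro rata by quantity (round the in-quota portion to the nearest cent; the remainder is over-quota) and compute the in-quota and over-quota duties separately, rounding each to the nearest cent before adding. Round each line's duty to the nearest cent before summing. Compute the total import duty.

Line 1 (5597.32.19, Caseth, 1,478 units, €347,019.62):
Code 5597.32.19 is under a tariff-rate quota (threshold 1,538 units). Quantity 1,478 units is within the quota, so the in-quota rate 0.5% applies to the full value.
Duty = €347,019.62 × 0.5% = €1,735.10.
Line 2 (4676.67.06, Pelon, 1,077 kg, €250,488.66):
Base rate for 4676.67.06 is 11.5%.
4676.67.06 has an FTA preferential rate, but origin Pelon is not Caseth; base rate stands.
Additional duty on 4676.67.06 from Pelon: +49.6%. Applied ad valorem rate: 11.5% + 49.6% = 61.1%.
Duty = €250,488.66 × 61.1% = €153,048.57.
Total = €1,735.10 + €153,048.57 = €154,783.67.

€154,783.67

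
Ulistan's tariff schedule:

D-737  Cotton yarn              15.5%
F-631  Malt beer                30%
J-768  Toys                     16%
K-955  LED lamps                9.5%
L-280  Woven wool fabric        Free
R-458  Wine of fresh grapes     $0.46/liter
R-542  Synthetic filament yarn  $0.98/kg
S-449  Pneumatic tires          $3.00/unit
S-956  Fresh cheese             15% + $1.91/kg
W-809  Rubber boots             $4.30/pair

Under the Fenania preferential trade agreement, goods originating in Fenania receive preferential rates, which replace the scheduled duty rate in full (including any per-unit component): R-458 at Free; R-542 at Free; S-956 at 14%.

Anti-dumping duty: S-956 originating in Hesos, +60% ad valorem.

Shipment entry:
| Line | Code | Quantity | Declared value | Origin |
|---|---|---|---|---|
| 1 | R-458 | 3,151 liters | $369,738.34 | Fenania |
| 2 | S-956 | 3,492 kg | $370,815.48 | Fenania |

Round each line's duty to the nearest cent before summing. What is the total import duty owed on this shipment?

$51,914.17

Line 1 (R-458, Fenania, 3,151 liters, $369,738.34):
Base rate for R-458 is $0.46/liter.
Origin Fenania qualifies under the Ulistan–Fenania agreement and R-458 is covered: preferential rate Free applies instead.
Duty = $369,738.34 × 0% = $0.00.
Line 2 (S-956, Fenania, 3,492 kg, $370,815.48):
Base rate for S-956 is 15% + $1.91/kg.
Origin Fenania qualifies under the Ulistan–Fenania agreement and S-956 is covered: preferential rate 14% applies instead.
The additional-duty order on S-956 targets Hesos, not Fenania; it does not apply.
Duty = $370,815.48 × 14% = $51,914.17.
Total = $0.00 + $51,914.17 = $51,914.17.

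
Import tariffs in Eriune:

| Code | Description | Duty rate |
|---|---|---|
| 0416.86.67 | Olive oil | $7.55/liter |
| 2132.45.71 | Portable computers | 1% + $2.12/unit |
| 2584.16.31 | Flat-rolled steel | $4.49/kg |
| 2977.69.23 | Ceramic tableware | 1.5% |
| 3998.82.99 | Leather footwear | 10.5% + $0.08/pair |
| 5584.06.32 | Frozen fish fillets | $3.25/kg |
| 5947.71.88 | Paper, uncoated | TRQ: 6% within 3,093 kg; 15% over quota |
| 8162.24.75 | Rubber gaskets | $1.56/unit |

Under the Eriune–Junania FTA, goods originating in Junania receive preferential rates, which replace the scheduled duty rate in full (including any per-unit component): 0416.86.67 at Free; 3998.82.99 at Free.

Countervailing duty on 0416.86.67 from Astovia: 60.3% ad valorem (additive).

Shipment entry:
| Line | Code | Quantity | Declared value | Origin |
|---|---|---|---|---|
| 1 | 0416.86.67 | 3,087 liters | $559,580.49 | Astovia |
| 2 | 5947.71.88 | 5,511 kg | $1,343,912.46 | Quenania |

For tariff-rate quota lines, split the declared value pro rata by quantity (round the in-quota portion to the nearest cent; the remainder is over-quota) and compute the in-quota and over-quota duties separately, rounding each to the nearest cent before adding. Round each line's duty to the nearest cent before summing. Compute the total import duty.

$494,437.45

Line 1 (0416.86.67, Astovia, 3,087 liters, $559,580.49):
Base rate for 0416.86.67 is $7.55/liter.
0416.86.67 has an FTA preferential rate, but origin Astovia is not Junania; base rate stands.
Additional duty on 0416.86.67 from Astovia: +60.3% ad valorem. Applied ad valorem rate = 60.3%.
Duty = $559,580.49 × 60.3% + 3,087 × $7.55 = $360,733.89.
Line 2 (5947.71.88, Quenania, 5,511 kg, $1,343,912.46):
Code 5947.71.88 is under a tariff-rate quota (threshold 3,093 kg). In-quota: 3,093 kg at 6%; over-quota: 2,418 kg at 15%.
Pro-rata value split: in-quota = $1,343,912.46 × 3,093/5,511 = $754,258.98; over-quota = $1,343,912.46 − $754,258.98 = $589,653.48.
In-quota duty = $754,258.98 × 6% = $45,255.54. Over-quota duty = $589,653.48 × 15% = $88,448.02.
Line duty = $45,255.54 + $88,448.02 = $133,703.56.
Total = $360,733.89 + $133,703.56 = $494,437.45.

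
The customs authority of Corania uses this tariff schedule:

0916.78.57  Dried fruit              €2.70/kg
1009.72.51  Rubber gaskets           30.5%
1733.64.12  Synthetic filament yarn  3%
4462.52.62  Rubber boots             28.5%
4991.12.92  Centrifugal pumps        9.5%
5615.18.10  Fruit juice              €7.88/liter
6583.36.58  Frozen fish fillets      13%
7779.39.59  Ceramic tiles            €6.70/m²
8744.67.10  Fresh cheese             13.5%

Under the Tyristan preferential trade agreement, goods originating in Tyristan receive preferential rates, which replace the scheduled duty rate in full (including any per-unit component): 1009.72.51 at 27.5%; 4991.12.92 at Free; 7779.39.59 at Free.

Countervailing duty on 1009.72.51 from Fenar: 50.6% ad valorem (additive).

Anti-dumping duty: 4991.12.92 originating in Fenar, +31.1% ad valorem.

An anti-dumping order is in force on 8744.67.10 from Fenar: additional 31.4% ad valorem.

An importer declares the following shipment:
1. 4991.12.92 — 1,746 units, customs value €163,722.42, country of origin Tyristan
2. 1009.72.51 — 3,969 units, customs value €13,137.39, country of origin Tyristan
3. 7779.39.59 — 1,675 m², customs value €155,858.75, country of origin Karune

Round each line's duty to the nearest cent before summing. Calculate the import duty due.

€14,835.28

Line 1 (4991.12.92, Tyristan, 1,746 units, €163,722.42):
Base rate for 4991.12.92 is 9.5%.
Origin Tyristan qualifies under the Corania–Tyristan agreement and 4991.12.92 is covered: preferential rate Free applies instead.
The additional-duty order on 4991.12.92 targets Fenar, not Tyristan; it does not apply.
Duty = €163,722.42 × 0% = €0.00.
Line 2 (1009.72.51, Tyristan, 3,969 units, €13,137.39):
Base rate for 1009.72.51 is 30.5%.
Origin Tyristan qualifies under the Corania–Tyristan agreement and 1009.72.51 is covered: preferential rate 27.5% applies instead.
The additional-duty order on 1009.72.51 targets Fenar, not Tyristan; it does not apply.
Duty = €13,137.39 × 27.5% = €3,612.78.
Line 3 (7779.39.59, Karune, 1,675 m², €155,858.75):
Base rate for 7779.39.59 is €6.70/m².
7779.39.59 has an FTA preferential rate, but origin Karune is not Tyristan; base rate stands.
Duty = 1,675 × €6.70 = €11,222.50.
Total = €0.00 + €3,612.78 + €11,222.50 = €14,835.28.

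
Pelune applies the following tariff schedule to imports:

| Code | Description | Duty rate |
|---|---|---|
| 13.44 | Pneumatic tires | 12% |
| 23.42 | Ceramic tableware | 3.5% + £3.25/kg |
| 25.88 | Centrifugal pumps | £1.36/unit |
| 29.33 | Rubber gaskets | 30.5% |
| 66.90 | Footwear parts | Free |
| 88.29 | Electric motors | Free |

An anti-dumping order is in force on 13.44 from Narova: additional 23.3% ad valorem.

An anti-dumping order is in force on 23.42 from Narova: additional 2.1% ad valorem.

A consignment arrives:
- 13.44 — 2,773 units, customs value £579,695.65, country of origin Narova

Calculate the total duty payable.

Line 1 (13.44, Narova, 2,773 units, £579,695.65):
Base rate for 13.44 is 12%.
Additional duty on 13.44 from Narova: +23.3%. Applied ad valorem rate: 12% + 23.3% = 35.3%.
Duty = £579,695.65 × 35.3% = £204,632.56.

£204,632.56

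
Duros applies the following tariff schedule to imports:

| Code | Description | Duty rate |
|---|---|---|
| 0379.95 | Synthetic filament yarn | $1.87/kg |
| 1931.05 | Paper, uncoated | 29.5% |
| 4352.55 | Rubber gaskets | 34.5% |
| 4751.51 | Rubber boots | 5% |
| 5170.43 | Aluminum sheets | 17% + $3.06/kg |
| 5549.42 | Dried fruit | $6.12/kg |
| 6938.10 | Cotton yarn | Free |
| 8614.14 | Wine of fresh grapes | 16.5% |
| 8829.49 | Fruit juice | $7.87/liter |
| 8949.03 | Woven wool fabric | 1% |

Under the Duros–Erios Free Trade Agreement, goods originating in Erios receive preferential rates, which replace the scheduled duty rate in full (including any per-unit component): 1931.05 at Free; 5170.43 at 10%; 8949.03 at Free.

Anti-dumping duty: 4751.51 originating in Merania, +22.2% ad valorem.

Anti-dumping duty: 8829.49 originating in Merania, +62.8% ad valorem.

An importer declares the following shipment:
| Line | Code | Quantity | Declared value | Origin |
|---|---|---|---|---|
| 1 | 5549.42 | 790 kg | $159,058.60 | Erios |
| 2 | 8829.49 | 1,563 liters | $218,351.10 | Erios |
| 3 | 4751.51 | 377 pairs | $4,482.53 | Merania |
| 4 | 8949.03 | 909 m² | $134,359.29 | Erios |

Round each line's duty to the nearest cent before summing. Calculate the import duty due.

$18,354.86

Line 1 (5549.42, Erios, 790 kg, $159,058.60):
Base rate for 5549.42 is $6.12/kg.
Origin Erios is the FTA partner but 5549.42 is not on the preference list; base rate stands.
Duty = 790 × $6.12 = $4,834.80.
Line 2 (8829.49, Erios, 1,563 liters, $218,351.10):
Base rate for 8829.49 is $7.87/liter.
Origin Erios is the FTA partner but 8829.49 is not on the preference list; base rate stands.
The additional-duty order on 8829.49 targets Merania, not Erios; it does not apply.
Duty = 1,563 × $7.87 = $12,300.81.
Line 3 (4751.51, Merania, 377 pairs, $4,482.53):
Base rate for 4751.51 is 5%.
Additional duty on 4751.51 from Merania: +22.2%. Applied ad valorem rate: 5% + 22.2% = 27.2%.
Duty = $4,482.53 × 27.2% = $1,219.25.
Line 4 (8949.03, Erios, 909 m², $134,359.29):
Base rate for 8949.03 is 1%.
Origin Erios qualifies under the Duros–Erios agreement and 8949.03 is covered: preferential rate Free applies instead.
Duty = $134,359.29 × 0% = $0.00.
Total = $4,834.80 + $12,300.81 + $1,219.25 + $0.00 = $18,354.86.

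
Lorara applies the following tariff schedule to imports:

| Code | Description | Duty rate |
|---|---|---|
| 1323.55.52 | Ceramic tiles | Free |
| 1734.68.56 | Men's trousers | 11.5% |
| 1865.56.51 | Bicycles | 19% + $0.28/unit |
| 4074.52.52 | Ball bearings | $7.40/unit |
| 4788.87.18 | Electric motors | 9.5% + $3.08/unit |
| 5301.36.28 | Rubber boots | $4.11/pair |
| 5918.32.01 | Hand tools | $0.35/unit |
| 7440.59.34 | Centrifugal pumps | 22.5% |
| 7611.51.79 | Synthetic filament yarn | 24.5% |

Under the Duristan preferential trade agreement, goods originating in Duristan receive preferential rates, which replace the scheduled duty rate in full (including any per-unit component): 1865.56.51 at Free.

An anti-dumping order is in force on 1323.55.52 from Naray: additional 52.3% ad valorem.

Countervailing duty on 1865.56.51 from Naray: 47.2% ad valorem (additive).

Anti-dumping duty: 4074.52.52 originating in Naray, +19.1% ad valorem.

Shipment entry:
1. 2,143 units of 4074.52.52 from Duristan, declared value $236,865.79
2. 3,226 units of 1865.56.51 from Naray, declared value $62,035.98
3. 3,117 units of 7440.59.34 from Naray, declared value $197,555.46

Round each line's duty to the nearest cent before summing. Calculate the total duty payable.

$102,279.28

Line 1 (4074.52.52, Duristan, 2,143 units, $236,865.79):
Base rate for 4074.52.52 is $7.40/unit.
Origin Duristan is the FTA partner but 4074.52.52 is not on the preference list; base rate stands.
The additional-duty order on 4074.52.52 targets Naray, not Duristan; it does not apply.
Duty = 2,143 × $7.40 = $15,858.20.
Line 2 (1865.56.51, Naray, 3,226 units, $62,035.98):
Base rate for 1865.56.51 is 19% + $0.28/unit.
1865.56.51 has an FTA preferential rate, but origin Naray is not Duristan; base rate stands.
Additional duty on 1865.56.51 from Naray: +47.2%. Applied ad valorem rate: 19% + 47.2% = 66.2%.
Duty = $62,035.98 × 66.2% + 3,226 × $0.28 = $41,971.10.
Line 3 (7440.59.34, Naray, 3,117 units, $197,555.46):
Base rate for 7440.59.34 is 22.5%.
Duty = $197,555.46 × 22.5% = $44,449.98.
Total = $15,858.20 + $41,971.10 + $44,449.98 = $102,279.28.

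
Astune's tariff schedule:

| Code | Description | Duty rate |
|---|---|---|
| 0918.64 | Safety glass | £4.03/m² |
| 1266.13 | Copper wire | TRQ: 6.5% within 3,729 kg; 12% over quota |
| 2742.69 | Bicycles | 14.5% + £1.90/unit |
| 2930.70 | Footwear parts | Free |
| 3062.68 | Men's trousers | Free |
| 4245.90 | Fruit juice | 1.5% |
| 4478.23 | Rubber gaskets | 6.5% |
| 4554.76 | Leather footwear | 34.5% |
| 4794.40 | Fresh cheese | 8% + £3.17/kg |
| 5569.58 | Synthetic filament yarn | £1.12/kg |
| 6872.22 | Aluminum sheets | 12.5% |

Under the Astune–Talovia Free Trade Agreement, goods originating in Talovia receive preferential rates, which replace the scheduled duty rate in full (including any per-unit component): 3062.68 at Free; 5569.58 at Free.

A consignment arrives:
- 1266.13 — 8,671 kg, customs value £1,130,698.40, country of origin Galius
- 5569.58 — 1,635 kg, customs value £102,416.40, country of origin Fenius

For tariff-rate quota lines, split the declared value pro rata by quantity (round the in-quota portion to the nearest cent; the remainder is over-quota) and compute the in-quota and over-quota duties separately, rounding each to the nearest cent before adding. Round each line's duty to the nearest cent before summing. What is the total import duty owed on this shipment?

Line 1 (1266.13, Galius, 8,671 kg, £1,130,698.40):
Code 1266.13 is under a tariff-rate quota (threshold 3,729 kg). In-quota: 3,729 kg at 6.5%; over-quota: 4,942 kg at 12%.
Pro-rata value split: in-quota = £1,130,698.40 × 3,729/8,671 = £486,261.60; over-quota = £1,130,698.40 − £486,261.60 = £644,436.80.
In-quota duty = £486,261.60 × 6.5% = £31,607.00. Over-quota duty = £644,436.80 × 12% = £77,332.42.
Line duty = £31,607.00 + £77,332.42 = £108,939.42.
Line 2 (5569.58, Fenius, 1,635 kg, £102,416.40):
Base rate for 5569.58 is £1.12/kg.
5569.58 has an FTA preferential rate, but origin Fenius is not Talovia; base rate stands.
Duty = 1,635 × £1.12 = £1,831.20.
Total = £108,939.42 + £1,831.20 = £110,770.62.

£110,770.62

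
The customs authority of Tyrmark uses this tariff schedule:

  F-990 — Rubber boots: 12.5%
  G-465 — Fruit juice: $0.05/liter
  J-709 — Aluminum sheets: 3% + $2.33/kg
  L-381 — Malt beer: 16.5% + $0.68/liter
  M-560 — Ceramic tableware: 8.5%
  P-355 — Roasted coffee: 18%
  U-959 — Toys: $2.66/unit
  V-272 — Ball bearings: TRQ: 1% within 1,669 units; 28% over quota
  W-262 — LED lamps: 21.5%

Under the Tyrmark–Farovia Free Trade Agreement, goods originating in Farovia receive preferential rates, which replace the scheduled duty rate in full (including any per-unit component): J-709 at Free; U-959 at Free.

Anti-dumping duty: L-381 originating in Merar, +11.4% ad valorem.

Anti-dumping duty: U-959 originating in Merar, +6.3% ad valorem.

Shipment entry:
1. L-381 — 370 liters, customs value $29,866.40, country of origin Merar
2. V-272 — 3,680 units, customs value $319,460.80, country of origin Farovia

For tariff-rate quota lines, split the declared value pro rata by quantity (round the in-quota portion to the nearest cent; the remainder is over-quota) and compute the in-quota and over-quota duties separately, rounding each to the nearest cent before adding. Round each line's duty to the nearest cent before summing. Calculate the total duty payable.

Line 1 (L-381, Merar, 370 liters, $29,866.40):
Base rate for L-381 is 16.5% + $0.68/liter.
Additional duty on L-381 from Merar: +11.4%. Applied ad valorem rate: 16.5% + 11.4% = 27.9%.
Duty = $29,866.40 × 27.9% + 370 × $0.68 = $8,584.33.
Line 2 (V-272, Farovia, 3,680 units, $319,460.80):
Code V-272 is under a tariff-rate quota (threshold 1,669 units). In-quota: 1,669 units at 1%; over-quota: 2,011 units at 28%.
Pro-rata value split: in-quota = $319,460.80 × 1,669/3,680 = $144,885.89; over-quota = $319,460.80 − $144,885.89 = $174,574.91.
In-quota duty = $144,885.89 × 1% = $1,448.86. Over-quota duty = $174,574.91 × 28% = $48,880.97.
Line duty = $1,448.86 + $48,880.97 = $50,329.83.
Total = $8,584.33 + $50,329.83 = $58,914.16.

$58,914.16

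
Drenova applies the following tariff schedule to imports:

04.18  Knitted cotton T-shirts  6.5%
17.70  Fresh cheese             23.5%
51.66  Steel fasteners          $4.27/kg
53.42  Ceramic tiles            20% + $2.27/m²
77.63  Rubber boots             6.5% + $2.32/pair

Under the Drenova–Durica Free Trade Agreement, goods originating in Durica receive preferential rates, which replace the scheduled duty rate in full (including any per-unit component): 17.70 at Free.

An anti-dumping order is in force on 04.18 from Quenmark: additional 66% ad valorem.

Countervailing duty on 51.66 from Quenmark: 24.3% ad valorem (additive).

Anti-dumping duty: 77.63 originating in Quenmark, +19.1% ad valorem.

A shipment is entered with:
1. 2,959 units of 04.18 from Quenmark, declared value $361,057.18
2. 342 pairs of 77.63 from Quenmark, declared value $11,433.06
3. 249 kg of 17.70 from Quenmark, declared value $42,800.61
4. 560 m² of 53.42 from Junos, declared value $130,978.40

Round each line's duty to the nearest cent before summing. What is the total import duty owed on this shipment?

Line 1 (04.18, Quenmark, 2,959 units, $361,057.18):
Base rate for 04.18 is 6.5%.
Additional duty on 04.18 from Quenmark: +66%. Applied ad valorem rate: 6.5% + 66% = 72.5%.
Duty = $361,057.18 × 72.5% = $261,766.46.
Line 2 (77.63, Quenmark, 342 pairs, $11,433.06):
Base rate for 77.63 is 6.5% + $2.32/pair.
Additional duty on 77.63 from Quenmark: +19.1%. Applied ad valorem rate: 6.5% + 19.1% = 25.6%.
Duty = $11,433.06 × 25.6% + 342 × $2.32 = $3,720.30.
Line 3 (17.70, Quenmark, 249 kg, $42,800.61):
Base rate for 17.70 is 23.5%.
17.70 has an FTA preferential rate, but origin Quenmark is not Durica; base rate stands.
Duty = $42,800.61 × 23.5% = $10,058.14.
Line 4 (53.42, Junos, 560 m², $130,978.40):
Base rate for 53.42 is 20% + $2.27/m².
Duty = $130,978.40 × 20% + 560 × $2.27 = $27,466.88.
Total = $261,766.46 + $3,720.30 + $10,058.14 + $27,466.88 = $303,011.78.

$303,011.78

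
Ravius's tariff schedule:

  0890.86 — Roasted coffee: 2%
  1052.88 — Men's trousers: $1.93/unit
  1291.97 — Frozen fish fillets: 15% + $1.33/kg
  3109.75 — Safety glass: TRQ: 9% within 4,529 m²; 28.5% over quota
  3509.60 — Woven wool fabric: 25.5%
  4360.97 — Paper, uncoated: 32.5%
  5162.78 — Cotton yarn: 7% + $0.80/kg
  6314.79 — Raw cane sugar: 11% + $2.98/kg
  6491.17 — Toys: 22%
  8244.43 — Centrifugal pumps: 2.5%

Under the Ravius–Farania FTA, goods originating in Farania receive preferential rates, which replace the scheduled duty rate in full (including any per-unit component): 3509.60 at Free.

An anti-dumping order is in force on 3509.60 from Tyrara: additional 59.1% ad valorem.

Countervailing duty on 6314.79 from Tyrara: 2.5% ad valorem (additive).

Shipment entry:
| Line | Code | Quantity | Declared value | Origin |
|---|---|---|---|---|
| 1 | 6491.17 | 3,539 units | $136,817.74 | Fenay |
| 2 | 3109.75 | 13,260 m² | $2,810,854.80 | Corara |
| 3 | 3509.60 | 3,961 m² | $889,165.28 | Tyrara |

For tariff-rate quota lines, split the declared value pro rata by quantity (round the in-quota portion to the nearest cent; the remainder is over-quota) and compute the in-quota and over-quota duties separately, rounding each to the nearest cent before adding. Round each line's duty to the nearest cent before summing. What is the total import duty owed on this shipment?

Line 1 (6491.17, Fenay, 3,539 units, $136,817.74):
Base rate for 6491.17 is 22%.
Duty = $136,817.74 × 22% = $30,099.90.
Line 2 (3109.75, Corara, 13,260 m², $2,810,854.80):
Code 3109.75 is under a tariff-rate quota (threshold 4,529 m²). In-quota: 4,529 m² at 9%; over-quota: 8,731 m² at 28.5%.
Pro-rata value split: in-quota = $2,810,854.80 × 4,529/13,260 = $960,057.42; over-quota = $2,810,854.80 − $960,057.42 = $1,850,797.38.
In-quota duty = $960,057.42 × 9% = $86,405.17. Over-quota duty = $1,850,797.38 × 28.5% = $527,477.25.
Line duty = $86,405.17 + $527,477.25 = $613,882.42.
Line 3 (3509.60, Tyrara, 3,961 m², $889,165.28):
Base rate for 3509.60 is 25.5%.
3509.60 has an FTA preferential rate, but origin Tyrara is not Farania; base rate stands.
Additional duty on 3509.60 from Tyrara: +59.1%. Applied ad valorem rate: 25.5% + 59.1% = 84.6%.
Duty = $889,165.28 × 84.6% = $752,233.83.
Total = $30,099.90 + $613,882.42 + $752,233.83 = $1,396,216.15.

$1,396,216.15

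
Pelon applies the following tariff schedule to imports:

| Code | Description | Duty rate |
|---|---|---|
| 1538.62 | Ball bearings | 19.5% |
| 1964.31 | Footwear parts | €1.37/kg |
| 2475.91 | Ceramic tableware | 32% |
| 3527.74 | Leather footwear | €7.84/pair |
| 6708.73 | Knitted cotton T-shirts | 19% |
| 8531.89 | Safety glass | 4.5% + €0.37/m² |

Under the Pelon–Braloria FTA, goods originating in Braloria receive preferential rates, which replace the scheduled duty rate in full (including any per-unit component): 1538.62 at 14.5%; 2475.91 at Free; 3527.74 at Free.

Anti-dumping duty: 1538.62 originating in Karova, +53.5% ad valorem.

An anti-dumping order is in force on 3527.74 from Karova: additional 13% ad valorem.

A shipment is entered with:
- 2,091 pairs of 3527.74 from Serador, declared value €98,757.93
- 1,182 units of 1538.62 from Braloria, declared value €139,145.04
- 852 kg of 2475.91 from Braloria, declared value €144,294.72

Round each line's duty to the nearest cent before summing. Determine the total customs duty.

€36,569.47

Line 1 (3527.74, Serador, 2,091 pairs, €98,757.93):
Base rate for 3527.74 is €7.84/pair.
3527.74 has an FTA preferential rate, but origin Serador is not Braloria; base rate stands.
The additional-duty order on 3527.74 targets Karova, not Serador; it does not apply.
Duty = 2,091 × €7.84 = €16,393.44.
Line 2 (1538.62, Braloria, 1,182 units, €139,145.04):
Base rate for 1538.62 is 19.5%.
Origin Braloria qualifies under the Pelon–Braloria agreement and 1538.62 is covered: preferential rate 14.5% applies instead.
The additional-duty order on 1538.62 targets Karova, not Braloria; it does not apply.
Duty = €139,145.04 × 14.5% = €20,176.03.
Line 3 (2475.91, Braloria, 852 kg, €144,294.72):
Base rate for 2475.91 is 32%.
Origin Braloria qualifies under the Pelon–Braloria agreement and 2475.91 is covered: preferential rate Free applies instead.
Duty = €144,294.72 × 0% = €0.00.
Total = €16,393.44 + €20,176.03 + €0.00 = €36,569.47.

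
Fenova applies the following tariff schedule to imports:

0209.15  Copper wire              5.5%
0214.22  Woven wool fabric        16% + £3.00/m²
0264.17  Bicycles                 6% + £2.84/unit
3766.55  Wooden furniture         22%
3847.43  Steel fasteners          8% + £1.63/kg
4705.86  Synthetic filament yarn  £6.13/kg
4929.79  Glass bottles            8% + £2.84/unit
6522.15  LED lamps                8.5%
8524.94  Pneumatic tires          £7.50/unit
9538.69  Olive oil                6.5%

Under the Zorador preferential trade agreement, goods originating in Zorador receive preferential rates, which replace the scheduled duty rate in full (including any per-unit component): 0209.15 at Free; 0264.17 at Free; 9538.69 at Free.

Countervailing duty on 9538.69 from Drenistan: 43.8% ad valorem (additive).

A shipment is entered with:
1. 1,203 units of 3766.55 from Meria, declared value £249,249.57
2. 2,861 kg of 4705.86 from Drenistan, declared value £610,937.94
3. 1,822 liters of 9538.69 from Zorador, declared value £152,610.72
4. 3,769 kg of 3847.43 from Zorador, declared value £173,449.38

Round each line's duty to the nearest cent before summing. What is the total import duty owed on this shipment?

Line 1 (3766.55, Meria, 1,203 units, £249,249.57):
Base rate for 3766.55 is 22%.
Duty = £249,249.57 × 22% = £54,834.91.
Line 2 (4705.86, Drenistan, 2,861 kg, £610,937.94):
Base rate for 4705.86 is £6.13/kg.
Duty = 2,861 × £6.13 = £17,537.93.
Line 3 (9538.69, Zorador, 1,822 liters, £152,610.72):
Base rate for 9538.69 is 6.5%.
Origin Zorador qualifies under the Fenova–Zorador agreement and 9538.69 is covered: preferential rate Free applies instead.
The additional-duty order on 9538.69 targets Drenistan, not Zorador; it does not apply.
Duty = £152,610.72 × 0% = £0.00.
Line 4 (3847.43, Zorador, 3,769 kg, £173,449.38):
Base rate for 3847.43 is 8% + £1.63/kg.
Origin Zorador is the FTA partner but 3847.43 is not on the preference list; base rate stands.
Duty = £173,449.38 × 8% + 3,769 × £1.63 = £20,019.42.
Total = £54,834.91 + £17,537.93 + £0.00 + £20,019.42 = £92,392.26.

£92,392.26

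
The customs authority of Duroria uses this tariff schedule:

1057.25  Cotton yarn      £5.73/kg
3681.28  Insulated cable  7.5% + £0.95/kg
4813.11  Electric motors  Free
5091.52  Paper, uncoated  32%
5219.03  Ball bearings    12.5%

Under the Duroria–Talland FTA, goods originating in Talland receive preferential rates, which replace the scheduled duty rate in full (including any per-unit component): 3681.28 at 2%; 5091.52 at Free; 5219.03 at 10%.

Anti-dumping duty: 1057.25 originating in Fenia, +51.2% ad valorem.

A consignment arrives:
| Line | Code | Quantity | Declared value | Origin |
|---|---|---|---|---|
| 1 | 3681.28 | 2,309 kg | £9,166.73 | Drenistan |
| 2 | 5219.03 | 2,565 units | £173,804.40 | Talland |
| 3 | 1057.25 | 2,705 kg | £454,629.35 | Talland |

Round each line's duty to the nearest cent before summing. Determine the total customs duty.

Line 1 (3681.28, Drenistan, 2,309 kg, £9,166.73):
Base rate for 3681.28 is 7.5% + £0.95/kg.
3681.28 has an FTA preferential rate, but origin Drenistan is not Talland; base rate stands.
Duty = £9,166.73 × 7.5% + 2,309 × £0.95 = £2,881.05.
Line 2 (5219.03, Talland, 2,565 units, £173,804.40):
Base rate for 5219.03 is 12.5%.
Origin Talland qualifies under the Duroria–Talland agreement and 5219.03 is covered: preferential rate 10% applies instead.
Duty = £173,804.40 × 10% = £17,380.44.
Line 3 (1057.25, Talland, 2,705 kg, £454,629.35):
Base rate for 1057.25 is £5.73/kg.
Origin Talland is the FTA partner but 1057.25 is not on the preference list; base rate stands.
The additional-duty order on 1057.25 targets Fenia, not Talland; it does not apply.
Duty = 2,705 × £5.73 = £15,499.65.
Total = £2,881.05 + £17,380.44 + £15,499.65 = £35,761.14.

£35,761.14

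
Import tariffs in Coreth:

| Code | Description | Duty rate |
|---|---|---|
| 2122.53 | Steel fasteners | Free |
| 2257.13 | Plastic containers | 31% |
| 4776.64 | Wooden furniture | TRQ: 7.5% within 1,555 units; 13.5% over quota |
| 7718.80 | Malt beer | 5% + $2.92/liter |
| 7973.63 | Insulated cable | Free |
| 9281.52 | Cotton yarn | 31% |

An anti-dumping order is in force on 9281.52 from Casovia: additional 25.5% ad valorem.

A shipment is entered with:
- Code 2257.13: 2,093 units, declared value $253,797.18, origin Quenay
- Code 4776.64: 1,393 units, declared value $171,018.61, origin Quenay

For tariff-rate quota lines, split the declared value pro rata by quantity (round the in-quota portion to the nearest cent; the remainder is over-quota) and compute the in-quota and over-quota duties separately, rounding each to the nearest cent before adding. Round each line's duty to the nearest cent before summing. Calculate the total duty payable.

Line 1 (2257.13, Quenay, 2,093 units, $253,797.18):
Base rate for 2257.13 is 31%.
Duty = $253,797.18 × 31% = $78,677.13.
Line 2 (4776.64, Quenay, 1,393 units, $171,018.61):
Code 4776.64 is under a tariff-rate quota (threshold 1,555 units). Quantity 1,393 units is within the quota, so the in-quota rate 7.5% applies to the full value.
Duty = $171,018.61 × 7.5% = $12,826.40.
Total = $78,677.13 + $12,826.40 = $91,503.53.

$91,503.53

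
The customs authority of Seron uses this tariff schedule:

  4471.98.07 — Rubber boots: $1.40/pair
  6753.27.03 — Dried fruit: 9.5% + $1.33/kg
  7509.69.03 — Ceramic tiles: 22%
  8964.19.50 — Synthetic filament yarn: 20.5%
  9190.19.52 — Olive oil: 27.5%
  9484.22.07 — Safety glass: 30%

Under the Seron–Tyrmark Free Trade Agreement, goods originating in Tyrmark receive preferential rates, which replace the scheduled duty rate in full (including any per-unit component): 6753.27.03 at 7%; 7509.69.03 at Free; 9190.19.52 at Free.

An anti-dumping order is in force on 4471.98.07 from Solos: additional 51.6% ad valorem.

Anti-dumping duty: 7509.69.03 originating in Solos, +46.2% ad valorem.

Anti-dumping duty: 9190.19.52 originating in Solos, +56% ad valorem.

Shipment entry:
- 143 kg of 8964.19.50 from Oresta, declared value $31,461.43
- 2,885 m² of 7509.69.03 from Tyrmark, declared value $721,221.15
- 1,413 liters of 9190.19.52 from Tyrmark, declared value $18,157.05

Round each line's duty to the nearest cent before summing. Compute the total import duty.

$6,449.59

Line 1 (8964.19.50, Oresta, 143 kg, $31,461.43):
Base rate for 8964.19.50 is 20.5%.
Duty = $31,461.43 × 20.5% = $6,449.59.
Line 2 (7509.69.03, Tyrmark, 2,885 m², $721,221.15):
Base rate for 7509.69.03 is 22%.
Origin Tyrmark qualifies under the Seron–Tyrmark agreement and 7509.69.03 is covered: preferential rate Free applies instead.
The additional-duty order on 7509.69.03 targets Solos, not Tyrmark; it does not apply.
Duty = $721,221.15 × 0% = $0.00.
Line 3 (9190.19.52, Tyrmark, 1,413 liters, $18,157.05):
Base rate for 9190.19.52 is 27.5%.
Origin Tyrmark qualifies under the Seron–Tyrmark agreement and 9190.19.52 is covered: preferential rate Free applies instead.
The additional-duty order on 9190.19.52 targets Solos, not Tyrmark; it does not apply.
Duty = $18,157.05 × 0% = $0.00.
Total = $6,449.59 + $0.00 + $0.00 = $6,449.59.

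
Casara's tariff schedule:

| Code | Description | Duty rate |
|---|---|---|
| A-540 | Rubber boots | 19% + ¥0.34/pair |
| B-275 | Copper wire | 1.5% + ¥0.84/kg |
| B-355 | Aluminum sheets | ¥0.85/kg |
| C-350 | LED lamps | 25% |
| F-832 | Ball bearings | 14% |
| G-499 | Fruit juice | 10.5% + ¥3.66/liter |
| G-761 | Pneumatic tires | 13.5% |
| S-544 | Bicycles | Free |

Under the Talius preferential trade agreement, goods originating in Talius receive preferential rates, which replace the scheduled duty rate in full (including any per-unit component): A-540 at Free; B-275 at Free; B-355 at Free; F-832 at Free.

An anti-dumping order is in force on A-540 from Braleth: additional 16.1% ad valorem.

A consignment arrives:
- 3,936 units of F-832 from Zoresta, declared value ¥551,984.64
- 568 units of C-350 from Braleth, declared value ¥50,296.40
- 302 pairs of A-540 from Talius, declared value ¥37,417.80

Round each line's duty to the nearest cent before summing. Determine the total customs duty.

¥89,851.95

Line 1 (F-832, Zoresta, 3,936 units, ¥551,984.64):
Base rate for F-832 is 14%.
F-832 has an FTA preferential rate, but origin Zoresta is not Talius; base rate stands.
Duty = ¥551,984.64 × 14% = ¥77,277.85.
Line 2 (C-350, Braleth, 568 units, ¥50,296.40):
Base rate for C-350 is 25%.
Duty = ¥50,296.40 × 25% = ¥12,574.10.
Line 3 (A-540, Talius, 302 pairs, ¥37,417.80):
Base rate for A-540 is 19% + ¥0.34/pair.
Origin Talius qualifies under the Casara–Talius agreement and A-540 is covered: preferential rate Free applies instead.
The additional-duty order on A-540 targets Braleth, not Talius; it does not apply.
Duty = ¥37,417.80 × 0% = ¥0.00.
Total = ¥77,277.85 + ¥12,574.10 + ¥0.00 = ¥89,851.95.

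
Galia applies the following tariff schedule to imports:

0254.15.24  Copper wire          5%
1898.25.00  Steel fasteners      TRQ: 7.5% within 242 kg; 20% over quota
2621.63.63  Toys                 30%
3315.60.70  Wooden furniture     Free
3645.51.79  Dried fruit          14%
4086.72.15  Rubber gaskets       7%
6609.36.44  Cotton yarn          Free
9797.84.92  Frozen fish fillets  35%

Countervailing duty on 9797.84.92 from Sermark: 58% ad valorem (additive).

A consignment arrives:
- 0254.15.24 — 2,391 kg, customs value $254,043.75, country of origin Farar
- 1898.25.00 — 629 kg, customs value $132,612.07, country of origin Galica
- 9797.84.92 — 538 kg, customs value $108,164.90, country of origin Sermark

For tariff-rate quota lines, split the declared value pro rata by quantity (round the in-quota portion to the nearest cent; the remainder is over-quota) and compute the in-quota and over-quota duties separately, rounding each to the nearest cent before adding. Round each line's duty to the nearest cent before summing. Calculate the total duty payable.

$133,440.35

Line 1 (0254.15.24, Farar, 2,391 kg, $254,043.75):
Base rate for 0254.15.24 is 5%.
Duty = $254,043.75 × 5% = $12,702.19.
Line 2 (1898.25.00, Galica, 629 kg, $132,612.07):
Code 1898.25.00 is under a tariff-rate quota (threshold 242 kg). In-quota: 242 kg at 7.5%; over-quota: 387 kg at 20%.
Pro-rata value split: in-quota = $132,612.07 × 242/629 = $51,020.86; over-quota = $132,612.07 − $51,020.86 = $81,591.21.
In-quota duty = $51,020.86 × 7.5% = $3,826.56. Over-quota duty = $81,591.21 × 20% = $16,318.24.
Line duty = $3,826.56 + $16,318.24 = $20,144.80.
Line 3 (9797.84.92, Sermark, 538 kg, $108,164.90):
Base rate for 9797.84.92 is 35%.
Additional duty on 9797.84.92 from Sermark: +58%. Applied ad valorem rate: 35% + 58% = 93%.
Duty = $108,164.90 × 93% = $100,593.36.
Total = $12,702.19 + $20,144.80 + $100,593.36 = $133,440.35.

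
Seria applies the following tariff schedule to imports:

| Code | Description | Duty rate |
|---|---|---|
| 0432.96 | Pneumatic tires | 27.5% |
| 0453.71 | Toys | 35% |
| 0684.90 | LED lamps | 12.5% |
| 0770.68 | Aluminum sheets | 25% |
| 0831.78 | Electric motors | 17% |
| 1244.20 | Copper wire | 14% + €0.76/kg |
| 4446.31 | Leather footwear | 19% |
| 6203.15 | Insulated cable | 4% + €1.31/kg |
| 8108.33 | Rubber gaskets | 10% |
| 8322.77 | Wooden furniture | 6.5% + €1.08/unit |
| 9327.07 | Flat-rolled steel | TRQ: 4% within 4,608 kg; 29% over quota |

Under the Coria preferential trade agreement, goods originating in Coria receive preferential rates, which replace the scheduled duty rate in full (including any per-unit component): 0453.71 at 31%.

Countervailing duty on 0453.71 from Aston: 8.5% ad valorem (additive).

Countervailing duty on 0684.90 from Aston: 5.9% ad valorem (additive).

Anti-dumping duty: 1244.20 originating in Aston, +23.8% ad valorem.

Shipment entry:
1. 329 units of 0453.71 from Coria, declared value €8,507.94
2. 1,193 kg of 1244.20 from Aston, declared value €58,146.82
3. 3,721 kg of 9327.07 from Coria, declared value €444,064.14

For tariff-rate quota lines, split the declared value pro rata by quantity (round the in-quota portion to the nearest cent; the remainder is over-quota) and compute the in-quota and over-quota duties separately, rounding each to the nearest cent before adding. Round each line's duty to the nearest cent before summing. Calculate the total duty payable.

€43,286.21

Line 1 (0453.71, Coria, 329 units, €8,507.94):
Base rate for 0453.71 is 35%.
Origin Coria qualifies under the Seria–Coria agreement and 0453.71 is covered: preferential rate 31% applies instead.
The additional-duty order on 0453.71 targets Aston, not Coria; it does not apply.
Duty = €8,507.94 × 31% = €2,637.46.
Line 2 (1244.20, Aston, 1,193 kg, €58,146.82):
Base rate for 1244.20 is 14% + €0.76/kg.
Additional duty on 1244.20 from Aston: +23.8%. Applied ad valorem rate: 14% + 23.8% = 37.8%.
Duty = €58,146.82 × 37.8% + 1,193 × €0.76 = €22,886.18.
Line 3 (9327.07, Coria, 3,721 kg, €444,064.14):
Code 9327.07 is under a tariff-rate quota (threshold 4,608 kg). Quantity 3,721 kg is within the quota, so the in-quota rate 4% applies to the full value.
Duty = €444,064.14 × 4% = €17,762.57.
Total = €2,637.46 + €22,886.18 + €17,762.57 = €43,286.21.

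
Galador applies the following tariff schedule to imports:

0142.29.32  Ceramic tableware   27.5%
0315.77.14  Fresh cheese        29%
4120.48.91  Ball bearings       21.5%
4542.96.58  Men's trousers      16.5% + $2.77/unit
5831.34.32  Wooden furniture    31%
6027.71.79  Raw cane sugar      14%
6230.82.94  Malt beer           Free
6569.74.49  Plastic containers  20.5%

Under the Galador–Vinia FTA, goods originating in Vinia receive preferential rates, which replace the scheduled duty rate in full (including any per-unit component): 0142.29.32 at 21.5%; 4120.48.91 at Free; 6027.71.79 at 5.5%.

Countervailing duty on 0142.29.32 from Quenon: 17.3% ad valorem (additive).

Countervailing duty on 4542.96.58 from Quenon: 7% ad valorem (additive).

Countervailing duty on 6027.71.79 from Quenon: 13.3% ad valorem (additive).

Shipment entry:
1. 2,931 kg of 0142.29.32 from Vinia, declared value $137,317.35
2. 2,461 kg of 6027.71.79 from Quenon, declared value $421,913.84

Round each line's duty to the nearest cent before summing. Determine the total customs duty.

Line 1 (0142.29.32, Vinia, 2,931 kg, $137,317.35):
Base rate for 0142.29.32 is 27.5%.
Origin Vinia qualifies under the Galador–Vinia agreement and 0142.29.32 is covered: preferential rate 21.5% applies instead.
The additional-duty order on 0142.29.32 targets Quenon, not Vinia; it does not apply.
Duty = $137,317.35 × 21.5% = $29,523.23.
Line 2 (6027.71.79, Quenon, 2,461 kg, $421,913.84):
Base rate for 6027.71.79 is 14%.
6027.71.79 has an FTA preferential rate, but origin Quenon is not Vinia; base rate stands.
Additional duty on 6027.71.79 from Quenon: +13.3%. Applied ad valorem rate: 14% + 13.3% = 27.3%.
Duty = $421,913.84 × 27.3% = $115,182.48.
Total = $29,523.23 + $115,182.48 = $144,705.71.

$144,705.71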